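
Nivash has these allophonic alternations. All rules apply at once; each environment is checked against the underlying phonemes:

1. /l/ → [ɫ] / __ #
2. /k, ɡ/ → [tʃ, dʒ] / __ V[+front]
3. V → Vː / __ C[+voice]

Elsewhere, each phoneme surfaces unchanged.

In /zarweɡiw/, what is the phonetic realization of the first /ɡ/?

Rule 2 applies to /ɡ/ (between /e/ and /i/: before a front vowel) → [dʒ].

[dʒ]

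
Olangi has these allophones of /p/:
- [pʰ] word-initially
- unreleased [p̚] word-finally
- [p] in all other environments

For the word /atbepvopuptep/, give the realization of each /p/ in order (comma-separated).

[p], [p], [p], [p̚]

Occurrence 1 (position 5): no conditioning environment matches → elsewhere allophone [p].
Occurrence 2 (position 8): no conditioning environment matches → elsewhere allophone [p].
Occurrence 3 (position 10): no conditioning environment matches → elsewhere allophone [p].
Occurrence 4 (position 13): word-finally → [p̚].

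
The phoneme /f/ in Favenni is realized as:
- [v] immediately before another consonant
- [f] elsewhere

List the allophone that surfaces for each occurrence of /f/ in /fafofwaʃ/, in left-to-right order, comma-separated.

Occurrence 1 (position 1): no conditioning environment matches → elsewhere allophone [f].
Occurrence 2 (position 3): no conditioning environment matches → elsewhere allophone [f].
Occurrence 3 (position 5): immediately before another consonant → [v].

[f], [f], [v]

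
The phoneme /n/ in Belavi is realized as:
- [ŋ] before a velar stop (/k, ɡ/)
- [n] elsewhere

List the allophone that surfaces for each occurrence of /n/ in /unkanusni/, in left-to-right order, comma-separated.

[ŋ], [n], [n]

Occurrence 1 (position 2): before a velar stop → [ŋ].
Occurrence 2 (position 5): no conditioning environment matches → elsewhere allophone [n].
Occurrence 3 (position 8): no conditioning environment matches → elsewhere allophone [n].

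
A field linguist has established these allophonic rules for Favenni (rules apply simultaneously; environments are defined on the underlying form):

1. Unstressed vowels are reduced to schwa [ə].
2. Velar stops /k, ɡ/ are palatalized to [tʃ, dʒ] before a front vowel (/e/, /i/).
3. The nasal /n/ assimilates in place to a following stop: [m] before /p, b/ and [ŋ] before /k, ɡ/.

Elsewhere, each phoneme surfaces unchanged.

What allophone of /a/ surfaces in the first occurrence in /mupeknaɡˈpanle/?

/a/ (between /n/ and /ɡ/) occurs in an unstressed syllable → [ə] by rule 1.

[ə]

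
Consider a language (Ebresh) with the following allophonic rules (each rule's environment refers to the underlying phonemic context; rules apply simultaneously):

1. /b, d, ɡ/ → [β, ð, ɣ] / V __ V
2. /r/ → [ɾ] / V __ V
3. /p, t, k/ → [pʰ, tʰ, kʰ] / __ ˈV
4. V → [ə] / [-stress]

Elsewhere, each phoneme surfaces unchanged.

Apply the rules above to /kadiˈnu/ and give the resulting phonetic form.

/k/ — word-initial; rule 3 does not apply here → [k].
/a/ meets the environment for rule 4 (in an unstressed syllable) → [ə].
/d/ — between /a/ and /i/, between two vowels — surfaces as [ð] (rule 1).
/i/ (between /d/ and /n/): in an unstressed syllable, so rule 4 applies → [ə].
/n/ (between /i/ and /u/) is unaffected → [n].
/u/ — word-final; rule 4 does not apply here → [u].

[kəðəˈnu]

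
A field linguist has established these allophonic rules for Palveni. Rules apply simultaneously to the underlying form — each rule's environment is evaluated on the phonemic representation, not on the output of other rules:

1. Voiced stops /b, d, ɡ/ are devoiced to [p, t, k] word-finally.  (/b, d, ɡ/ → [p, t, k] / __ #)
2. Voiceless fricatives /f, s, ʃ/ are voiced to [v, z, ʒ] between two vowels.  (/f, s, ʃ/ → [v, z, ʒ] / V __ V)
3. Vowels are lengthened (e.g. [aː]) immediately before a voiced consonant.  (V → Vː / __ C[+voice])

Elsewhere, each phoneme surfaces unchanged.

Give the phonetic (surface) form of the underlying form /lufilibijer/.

[luviːliːbiːjeːr]

/u/ (between /l/ and /f/) is in the target of rule 3 but the environment (before a voiced consonant) is not met → [u].
/f/ (between /u/ and /i/): between two vowels, so rule 2 applies → [v].
/i/ (between /f/ and /l/) occurs before a voiced consonant → [iː] by rule 3.
/i/ (between /l/ and /b/): before a voiced consonant, so rule 3 applies → [iː].
/b/ — between /i/ and /i/; rule 1 does not apply here → [b].
Rule 3 applies to /i/ (between /b/ and /j/: before a voiced consonant) → [iː].
/e/ — between /j/ and /r/, before a voiced consonant — surfaces as [eː] (rule 3).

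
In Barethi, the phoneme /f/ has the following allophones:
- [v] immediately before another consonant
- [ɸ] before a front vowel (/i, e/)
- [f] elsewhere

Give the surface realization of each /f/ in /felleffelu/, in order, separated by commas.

[ɸ], [v], [ɸ]

Occurrence 1 (position 1): before a front vowel (/i, e/) → [ɸ].
Occurrence 2 (position 6): immediately before another consonant → [v].
Occurrence 3 (position 7): before a front vowel (/i, e/) → [ɸ].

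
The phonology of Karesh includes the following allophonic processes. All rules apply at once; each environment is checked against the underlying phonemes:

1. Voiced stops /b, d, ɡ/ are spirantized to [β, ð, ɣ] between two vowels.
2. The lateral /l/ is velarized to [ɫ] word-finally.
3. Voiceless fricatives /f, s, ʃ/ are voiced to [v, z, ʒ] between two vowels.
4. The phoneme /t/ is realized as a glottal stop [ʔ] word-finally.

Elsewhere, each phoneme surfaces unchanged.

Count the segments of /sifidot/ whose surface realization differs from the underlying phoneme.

3

Segments that undergo a rule: /f/ → [v] (rule 3); /d/ → [ð] (rule 1); /t/ → [ʔ] (rule 4).
All other segments surface unchanged.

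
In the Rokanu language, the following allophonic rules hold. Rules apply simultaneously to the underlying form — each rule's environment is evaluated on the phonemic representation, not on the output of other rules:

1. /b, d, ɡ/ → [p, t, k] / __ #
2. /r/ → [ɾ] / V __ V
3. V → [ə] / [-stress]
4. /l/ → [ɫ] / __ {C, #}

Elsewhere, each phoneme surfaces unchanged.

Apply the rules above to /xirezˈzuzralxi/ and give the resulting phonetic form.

/x/ stays [x].
/i/ — between /x/ and /r/, in an unstressed syllable — surfaces as [ə] (rule 3).
/r/ meets the environment for rule 2 (between two vowels) → [ɾ].
Rule 3 applies to /e/ (between /r/ and /z/: in an unstressed syllable) → [ə].
/z/ (between /e/ and /z/) is unaffected → [z].
/z/ — not in any rule's target class → [z].
/u/ — between /z/ and /z/; rule 3 does not apply here → [u].
/z/ (between /u/ and /r/): no rule targets it → [z].
/r/ — between /z/ and /a/; rule 2 does not apply here → [r].
/a/ (between /r/ and /l/): in an unstressed syllable, so rule 3 applies → [ə].
Rule 4 applies to /l/ (between /a/ and /x/: word-finally or immediately before a consonant) → [ɫ].
/x/ stays [x].
/i/ meets the environment for rule 3 (in an unstressed syllable) → [ə].

[xəɾəzˈzuzrəɫxə]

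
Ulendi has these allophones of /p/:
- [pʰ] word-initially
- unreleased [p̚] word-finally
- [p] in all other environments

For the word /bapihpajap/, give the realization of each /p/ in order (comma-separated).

[p], [p], [p̚]

Occurrence 1 (position 3): no conditioning environment matches → elsewhere allophone [p].
Occurrence 2 (position 6): no conditioning environment matches → elsewhere allophone [p].
Occurrence 3 (position 10): word-finally → [p̚].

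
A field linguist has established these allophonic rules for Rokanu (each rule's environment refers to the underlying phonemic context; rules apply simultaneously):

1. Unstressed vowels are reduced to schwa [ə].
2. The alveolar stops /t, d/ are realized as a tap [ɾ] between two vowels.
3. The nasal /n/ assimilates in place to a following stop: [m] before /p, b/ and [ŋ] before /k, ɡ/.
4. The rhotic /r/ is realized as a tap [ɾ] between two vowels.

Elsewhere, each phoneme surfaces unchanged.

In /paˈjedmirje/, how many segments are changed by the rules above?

Segments that undergo a rule: /a/ → [ə] (rule 1); /i/ → [ə] (rule 1); /e/ → [ə] (rule 1).
All other segments surface unchanged.

3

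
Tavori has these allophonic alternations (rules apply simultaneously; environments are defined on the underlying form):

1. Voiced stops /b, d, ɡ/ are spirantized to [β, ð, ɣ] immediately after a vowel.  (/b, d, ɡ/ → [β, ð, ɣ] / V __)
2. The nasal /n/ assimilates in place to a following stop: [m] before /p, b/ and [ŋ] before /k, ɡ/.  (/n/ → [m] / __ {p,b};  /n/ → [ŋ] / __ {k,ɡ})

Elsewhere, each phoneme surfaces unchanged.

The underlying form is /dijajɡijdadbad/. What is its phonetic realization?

/d/ — word-initial; rule 1 does not apply here → [d].
/i/ (between /d/ and /j/) is unaffected → [i].
/j/ stays [j].
/a/ stays [a].
/j/ (between /a/ and /ɡ/) is unaffected → [j].
/ɡ/ (between /j/ and /i/): rule 1 targets it, but not immediately after a vowel → unchanged [ɡ].
/i/ (between /ɡ/ and /j/): no rule targets it → [i].
/j/ stays [j].
/d/ (between /j/ and /a/) is in the target of rule 1 but the environment (immediately after a vowel) is not met → [d].
/a/ (between /d/ and /d/): no rule targets it → [a].
/d/ — between /a/ and /b/, immediately after a vowel — surfaces as [ð] (rule 1).
/b/ — between /d/ and /a/; rule 1 does not apply here → [b].
/a/ stays [a].
/d/ (word-final) occurs immediately after a vowel → [ð] by rule 1.

[dijajɡijdaðbað]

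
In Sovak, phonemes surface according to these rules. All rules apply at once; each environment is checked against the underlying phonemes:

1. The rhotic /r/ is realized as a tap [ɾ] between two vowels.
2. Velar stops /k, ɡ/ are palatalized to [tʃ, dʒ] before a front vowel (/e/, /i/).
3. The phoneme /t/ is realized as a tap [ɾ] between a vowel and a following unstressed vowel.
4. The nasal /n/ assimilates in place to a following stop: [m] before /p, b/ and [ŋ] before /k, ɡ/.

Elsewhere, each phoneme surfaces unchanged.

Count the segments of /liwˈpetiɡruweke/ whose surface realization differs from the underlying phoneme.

Segments that undergo a rule: /t/ → [ɾ] (rule 3); /k/ → [tʃ] (rule 2).
All other segments surface unchanged.

2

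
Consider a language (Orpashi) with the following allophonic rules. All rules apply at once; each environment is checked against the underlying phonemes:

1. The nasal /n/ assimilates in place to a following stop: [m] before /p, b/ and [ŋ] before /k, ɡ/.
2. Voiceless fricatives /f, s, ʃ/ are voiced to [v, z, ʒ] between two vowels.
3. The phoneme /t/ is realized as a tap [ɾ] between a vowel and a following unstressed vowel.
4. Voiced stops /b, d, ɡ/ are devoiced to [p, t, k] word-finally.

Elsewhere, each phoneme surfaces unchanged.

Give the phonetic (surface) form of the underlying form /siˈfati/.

[siˈvaɾi]

/s/ (word-initial) fails the environment for rule 2, so it stays [s].
/i/ — not in any rule's target class → [i].
/f/ meets the environment for rule 2 (between two vowels) → [v].
/a/ stays [a].
/t/ (between /a/ and /i/): between a vowel and a following unstressed vowel, so rule 3 applies → [ɾ].
/i/ stays [i].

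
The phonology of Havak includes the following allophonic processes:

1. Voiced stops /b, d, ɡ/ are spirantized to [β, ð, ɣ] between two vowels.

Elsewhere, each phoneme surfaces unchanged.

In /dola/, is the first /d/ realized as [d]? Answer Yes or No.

Yes

/d/ (word-initial): rule 1 targets it, but not between two vowels → unchanged [d].
The actual realization is [d], which matches [d].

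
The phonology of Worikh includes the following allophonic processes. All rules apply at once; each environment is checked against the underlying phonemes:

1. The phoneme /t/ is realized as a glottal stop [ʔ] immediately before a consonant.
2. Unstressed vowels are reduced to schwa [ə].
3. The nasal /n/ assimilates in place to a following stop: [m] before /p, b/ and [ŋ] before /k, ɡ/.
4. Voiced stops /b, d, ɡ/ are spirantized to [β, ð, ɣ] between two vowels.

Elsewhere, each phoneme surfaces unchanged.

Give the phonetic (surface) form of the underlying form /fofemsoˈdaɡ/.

/o/ — between /f/ and /f/, in an unstressed syllable — surfaces as [ə] (rule 2).
/e/ — between /f/ and /m/, in an unstressed syllable — surfaces as [ə] (rule 2).
/o/ — between /s/ and /d/, in an unstressed syllable — surfaces as [ə] (rule 2).
/d/ (between /o/ and /a/) occurs between two vowels → [ð] by rule 4.
/a/ (between /d/ and /ɡ/): rule 2 targets it, but not in an unstressed syllable → unchanged [a].
/ɡ/ (word-final) is in the target of rule 4 but the environment (between two vowels) is not met → [ɡ].

[fəfəmsəˈðaɡ]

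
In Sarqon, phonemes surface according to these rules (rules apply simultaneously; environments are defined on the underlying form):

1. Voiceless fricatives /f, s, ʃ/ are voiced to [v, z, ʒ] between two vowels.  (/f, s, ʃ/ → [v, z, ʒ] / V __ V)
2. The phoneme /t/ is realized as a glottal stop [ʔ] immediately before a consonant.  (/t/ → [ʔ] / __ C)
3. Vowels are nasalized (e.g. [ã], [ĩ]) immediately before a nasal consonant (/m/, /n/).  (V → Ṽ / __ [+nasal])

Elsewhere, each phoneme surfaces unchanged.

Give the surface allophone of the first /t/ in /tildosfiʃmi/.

[t]

/t/ (word-initial): rule 2 targets it, but not immediately before a consonant → unchanged [t].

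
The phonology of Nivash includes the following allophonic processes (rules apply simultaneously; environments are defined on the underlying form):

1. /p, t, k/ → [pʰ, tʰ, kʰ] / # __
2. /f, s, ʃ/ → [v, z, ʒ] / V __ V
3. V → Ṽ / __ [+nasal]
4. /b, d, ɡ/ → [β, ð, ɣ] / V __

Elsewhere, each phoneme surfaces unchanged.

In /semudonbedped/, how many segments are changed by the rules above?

Segments that undergo a rule: /e/ → [ẽ] (rule 3); /d/ → [ð] (rule 4); /o/ → [õ] (rule 3); /d/ → [ð] (rule 4); /d/ → [ð] (rule 4).
All other segments surface unchanged.

5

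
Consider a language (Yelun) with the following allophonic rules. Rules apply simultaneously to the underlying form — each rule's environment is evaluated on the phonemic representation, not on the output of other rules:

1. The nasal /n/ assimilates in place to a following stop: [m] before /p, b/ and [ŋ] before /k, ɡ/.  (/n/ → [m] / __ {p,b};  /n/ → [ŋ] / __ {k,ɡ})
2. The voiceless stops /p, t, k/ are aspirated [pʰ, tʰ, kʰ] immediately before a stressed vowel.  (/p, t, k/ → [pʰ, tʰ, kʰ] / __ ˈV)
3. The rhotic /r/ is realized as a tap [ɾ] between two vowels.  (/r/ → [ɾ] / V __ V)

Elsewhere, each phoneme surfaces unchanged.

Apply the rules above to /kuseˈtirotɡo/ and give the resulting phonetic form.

/k/ (word-initial) is in the target of rule 2 but the environment (immediately before a stressed vowel) is not met → [k].
/u/ (between /k/ and /s/): no rule targets it → [u].
/s/ (between /u/ and /e/) is unaffected → [s].
/e/ — not in any rule's target class → [e].
/t/ (between /e/ and /i/) occurs immediately before a stressed vowel → [tʰ] by rule 2.
/i/ — not in any rule's target class → [i].
/r/ — between /i/ and /o/, between two vowels — surfaces as [ɾ] (rule 3).
/o/ — not in any rule's target class → [o].
/t/ (between /o/ and /ɡ/): rule 2 targets it, but not immediately before a stressed vowel → unchanged [t].
/ɡ/ (between /t/ and /o/) is unaffected → [ɡ].
/o/ (word-final) is unaffected → [o].

[kuseˈtʰiɾotɡo]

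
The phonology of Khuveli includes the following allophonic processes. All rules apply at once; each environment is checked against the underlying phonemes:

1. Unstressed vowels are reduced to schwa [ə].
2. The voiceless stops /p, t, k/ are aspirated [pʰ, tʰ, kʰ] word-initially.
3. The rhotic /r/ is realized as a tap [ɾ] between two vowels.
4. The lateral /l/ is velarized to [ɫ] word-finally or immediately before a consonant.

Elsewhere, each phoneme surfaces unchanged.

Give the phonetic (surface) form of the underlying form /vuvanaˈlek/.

/v/ — not in any rule's target class → [v].
/u/ (between /v/ and /v/): in an unstressed syllable, so rule 1 applies → [ə].
/v/ (between /u/ and /a/): no rule targets it → [v].
Rule 1 applies to /a/ (between /v/ and /n/: in an unstressed syllable) → [ə].
/n/ — not in any rule's target class → [n].
/a/ — between /n/ and /l/, in an unstressed syllable — surfaces as [ə] (rule 1).
/l/ (between /a/ and /e/) is in the target of rule 4 but the environment (word-finally or immediately before a consonant) is not met → [l].
/e/ (between /l/ and /k/) fails the environment for rule 1, so it stays [e].
/k/ (word-final) is in the target of rule 2 but the environment (word-initially) is not met → [k].

[vəvənəˈlek]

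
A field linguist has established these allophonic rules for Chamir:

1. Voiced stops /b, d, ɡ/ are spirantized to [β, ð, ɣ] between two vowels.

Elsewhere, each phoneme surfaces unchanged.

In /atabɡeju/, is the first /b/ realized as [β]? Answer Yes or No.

/b/ (between /a/ and /ɡ/): rule 1 targets it, but not between two vowels → unchanged [b].
The actual realization is [b], not [β].

No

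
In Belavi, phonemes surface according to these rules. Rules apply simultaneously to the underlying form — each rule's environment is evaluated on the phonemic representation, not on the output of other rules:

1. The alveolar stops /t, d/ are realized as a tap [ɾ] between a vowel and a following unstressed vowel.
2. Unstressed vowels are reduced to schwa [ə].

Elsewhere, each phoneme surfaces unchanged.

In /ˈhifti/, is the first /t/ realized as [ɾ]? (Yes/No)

/t/ (between /f/ and /i/) fails the environment for rule 1, so it stays [t].
The actual realization is [t], not [ɾ].

No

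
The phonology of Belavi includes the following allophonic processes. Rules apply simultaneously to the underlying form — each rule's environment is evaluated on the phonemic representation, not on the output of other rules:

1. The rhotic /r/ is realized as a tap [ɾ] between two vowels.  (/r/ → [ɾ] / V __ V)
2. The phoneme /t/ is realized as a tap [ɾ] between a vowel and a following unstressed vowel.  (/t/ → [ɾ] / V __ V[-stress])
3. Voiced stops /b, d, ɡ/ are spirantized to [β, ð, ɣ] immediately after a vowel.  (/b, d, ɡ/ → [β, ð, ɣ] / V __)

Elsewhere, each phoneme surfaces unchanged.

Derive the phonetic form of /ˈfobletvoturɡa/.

[ˈfoβletvoɾurɡa]

/f/ stays [f].
/o/ (between /f/ and /b/): no rule targets it → [o].
/b/ — between /o/ and /l/, immediately after a vowel — surfaces as [β] (rule 3).
/l/ stays [l].
/e/ stays [e].
/t/ (between /e/ and /v/): rule 2 targets it, but not between a vowel and a following unstressed vowel → unchanged [t].
/v/ (between /t/ and /o/): no rule targets it → [v].
/o/ stays [o].
/t/ (between /o/ and /u/): between a vowel and a following unstressed vowel, so rule 2 applies → [ɾ].
/u/ (between /t/ and /r/) is unaffected → [u].
/r/ — between /u/ and /ɡ/; rule 1 does not apply here → [r].
/ɡ/ (between /r/ and /a/) is in the target of rule 3 but the environment (immediately after a vowel) is not met → [ɡ].
/a/ stays [a].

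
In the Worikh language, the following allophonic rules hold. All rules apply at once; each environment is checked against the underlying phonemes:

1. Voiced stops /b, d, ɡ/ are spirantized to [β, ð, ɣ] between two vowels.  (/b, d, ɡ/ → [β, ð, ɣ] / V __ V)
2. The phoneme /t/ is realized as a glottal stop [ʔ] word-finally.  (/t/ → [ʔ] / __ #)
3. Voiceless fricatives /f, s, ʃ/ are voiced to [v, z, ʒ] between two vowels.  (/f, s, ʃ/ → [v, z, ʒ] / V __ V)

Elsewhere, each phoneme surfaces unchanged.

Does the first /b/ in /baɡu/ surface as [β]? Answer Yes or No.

/b/ — word-initial; rule 1 does not apply here → [b].
The actual realization is [b], not [β].

No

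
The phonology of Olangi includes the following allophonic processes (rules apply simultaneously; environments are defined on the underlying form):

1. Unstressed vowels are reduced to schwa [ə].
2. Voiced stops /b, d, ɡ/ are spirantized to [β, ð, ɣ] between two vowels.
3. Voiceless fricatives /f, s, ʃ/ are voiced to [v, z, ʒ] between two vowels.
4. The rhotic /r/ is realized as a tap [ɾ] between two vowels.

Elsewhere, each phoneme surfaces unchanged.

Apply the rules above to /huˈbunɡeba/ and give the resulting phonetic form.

[həˈβunɡəβə]

/h/ (word-initial): no rule targets it → [h].
/u/ meets the environment for rule 1 (in an unstressed syllable) → [ə].
/b/ (between /u/ and /u/): between two vowels, so rule 2 applies → [β].
/u/ — between /b/ and /n/; rule 1 does not apply here → [u].
/n/ stays [n].
/ɡ/ (between /n/ and /e/): rule 2 targets it, but not between two vowels → unchanged [ɡ].
/e/ (between /ɡ/ and /b/) occurs in an unstressed syllable → [ə] by rule 1.
/b/ (between /e/ and /a/) occurs between two vowels → [β] by rule 2.
Rule 1 applies to /a/ (word-final: in an unstressed syllable) → [ə].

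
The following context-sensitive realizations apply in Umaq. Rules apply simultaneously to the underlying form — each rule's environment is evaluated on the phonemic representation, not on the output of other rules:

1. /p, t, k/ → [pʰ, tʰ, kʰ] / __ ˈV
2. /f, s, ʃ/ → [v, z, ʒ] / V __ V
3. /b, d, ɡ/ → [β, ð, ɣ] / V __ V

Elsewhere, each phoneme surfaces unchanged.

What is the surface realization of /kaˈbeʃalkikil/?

/k/ (word-initial): rule 1 targets it, but not immediately before a stressed vowel → unchanged [k].
/a/ (between /k/ and /b/): no rule targets it → [a].
/b/ — between /a/ and /e/, between two vowels — surfaces as [β] (rule 3).
/e/ (between /b/ and /ʃ/) is unaffected → [e].
/ʃ/ — between /e/ and /a/, between two vowels — surfaces as [ʒ] (rule 2).
/a/ — not in any rule's target class → [a].
/l/ — not in any rule's target class → [l].
/k/ (between /l/ and /i/): rule 1 targets it, but not immediately before a stressed vowel → unchanged [k].
/i/ stays [i].
/k/ (between /i/ and /i/) fails the environment for rule 1, so it stays [k].
/i/ — not in any rule's target class → [i].
/l/ (word-final): no rule targets it → [l].

[kaˈβeʒalkikil]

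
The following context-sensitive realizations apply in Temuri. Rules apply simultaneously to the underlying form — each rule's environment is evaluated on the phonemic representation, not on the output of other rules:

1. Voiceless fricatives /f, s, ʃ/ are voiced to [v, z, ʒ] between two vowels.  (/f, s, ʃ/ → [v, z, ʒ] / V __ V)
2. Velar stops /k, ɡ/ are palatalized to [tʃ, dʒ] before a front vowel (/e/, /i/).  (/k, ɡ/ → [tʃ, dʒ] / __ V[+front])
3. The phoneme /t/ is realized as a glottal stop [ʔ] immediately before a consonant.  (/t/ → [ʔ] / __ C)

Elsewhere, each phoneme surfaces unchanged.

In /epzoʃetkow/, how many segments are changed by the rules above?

2

Segments that undergo a rule: /ʃ/ → [ʒ] (rule 1); /t/ → [ʔ] (rule 3).
All other segments surface unchanged.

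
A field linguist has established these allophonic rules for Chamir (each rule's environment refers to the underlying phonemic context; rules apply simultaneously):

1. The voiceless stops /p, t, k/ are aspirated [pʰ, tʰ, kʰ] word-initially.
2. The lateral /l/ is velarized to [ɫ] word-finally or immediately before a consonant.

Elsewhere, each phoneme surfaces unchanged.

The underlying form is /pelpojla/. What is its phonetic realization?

/p/ — word-initial, word-initially — surfaces as [pʰ] (rule 1).
/l/ (between /e/ and /p/) occurs word-finally or immediately before a consonant → [ɫ] by rule 2.
/p/ (between /l/ and /o/) is in the target of rule 1 but the environment (word-initially) is not met → [p].
/l/ (between /j/ and /a/) is in the target of rule 2 but the environment (word-finally or immediately before a consonant) is not met → [l].

[pʰeɫpojla]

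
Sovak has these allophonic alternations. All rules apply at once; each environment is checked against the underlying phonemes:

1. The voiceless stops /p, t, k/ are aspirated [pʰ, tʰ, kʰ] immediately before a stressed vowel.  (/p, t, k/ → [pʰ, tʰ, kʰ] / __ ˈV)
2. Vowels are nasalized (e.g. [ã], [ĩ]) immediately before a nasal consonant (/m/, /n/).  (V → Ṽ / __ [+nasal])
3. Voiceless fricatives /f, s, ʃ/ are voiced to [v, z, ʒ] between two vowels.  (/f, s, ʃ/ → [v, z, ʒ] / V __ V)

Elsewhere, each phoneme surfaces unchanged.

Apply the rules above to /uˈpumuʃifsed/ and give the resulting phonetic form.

/u/ (word-initial): rule 2 targets it, but not before a nasal consonant → unchanged [u].
/p/ meets the environment for rule 1 (immediately before a stressed vowel) → [pʰ].
/u/ (between /p/ and /m/) occurs before a nasal consonant → [ũ] by rule 2.
/m/ — not in any rule's target class → [m].
/u/ — between /m/ and /ʃ/; rule 2 does not apply here → [u].
/ʃ/ meets the environment for rule 3 (between two vowels) → [ʒ].
/i/ (between /ʃ/ and /f/): rule 2 targets it, but not before a nasal consonant → unchanged [i].
/f/ (between /i/ and /s/) is in the target of rule 3 but the environment (between two vowels) is not met → [f].
/s/ (between /f/ and /e/) is in the target of rule 3 but the environment (between two vowels) is not met → [s].
/e/ (between /s/ and /d/): rule 2 targets it, but not before a nasal consonant → unchanged [e].
/d/ stays [d].

[uˈpʰũmuʒifsed]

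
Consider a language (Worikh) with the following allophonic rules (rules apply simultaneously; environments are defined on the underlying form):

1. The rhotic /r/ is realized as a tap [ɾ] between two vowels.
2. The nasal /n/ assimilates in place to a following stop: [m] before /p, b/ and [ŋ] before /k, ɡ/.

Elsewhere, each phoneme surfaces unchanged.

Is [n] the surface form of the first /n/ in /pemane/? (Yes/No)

/n/ — between /a/ and /e/; rule 2 does not apply here → [n].
The actual realization is [n], which matches [n].

Yes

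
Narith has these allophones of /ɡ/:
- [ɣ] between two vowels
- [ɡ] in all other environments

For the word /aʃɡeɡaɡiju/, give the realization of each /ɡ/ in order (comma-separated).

Occurrence 1 (position 3): no conditioning environment matches → elsewhere allophone [ɡ].
Occurrence 2 (position 5): between two vowels → [ɣ].
Occurrence 3 (position 7): between two vowels → [ɣ].

[ɡ], [ɣ], [ɣ]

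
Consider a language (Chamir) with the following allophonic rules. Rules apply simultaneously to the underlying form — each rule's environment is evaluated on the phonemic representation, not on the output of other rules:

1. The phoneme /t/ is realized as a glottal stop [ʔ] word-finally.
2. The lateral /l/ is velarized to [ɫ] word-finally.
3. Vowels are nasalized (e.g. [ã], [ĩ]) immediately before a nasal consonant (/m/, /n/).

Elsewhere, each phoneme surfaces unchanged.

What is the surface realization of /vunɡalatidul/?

[vũnɡalatiduɫ]

/v/ (word-initial): no rule targets it → [v].
/u/ (between /v/ and /n/): before a nasal consonant, so rule 3 applies → [ũ].
/n/ (between /u/ and /ɡ/) is unaffected → [n].
/ɡ/ — not in any rule's target class → [ɡ].
/a/ — between /ɡ/ and /l/; rule 3 does not apply here → [a].
/l/ — between /a/ and /a/; rule 2 does not apply here → [l].
/a/ (between /l/ and /t/) fails the environment for rule 3, so it stays [a].
/t/ — between /a/ and /i/; rule 1 does not apply here → [t].
/i/ (between /t/ and /d/) is in the target of rule 3 but the environment (before a nasal consonant) is not met → [i].
/d/ — not in any rule's target class → [d].
/u/ — between /d/ and /l/; rule 3 does not apply here → [u].
/l/ — word-final, word-finally — surfaces as [ɫ] (rule 2).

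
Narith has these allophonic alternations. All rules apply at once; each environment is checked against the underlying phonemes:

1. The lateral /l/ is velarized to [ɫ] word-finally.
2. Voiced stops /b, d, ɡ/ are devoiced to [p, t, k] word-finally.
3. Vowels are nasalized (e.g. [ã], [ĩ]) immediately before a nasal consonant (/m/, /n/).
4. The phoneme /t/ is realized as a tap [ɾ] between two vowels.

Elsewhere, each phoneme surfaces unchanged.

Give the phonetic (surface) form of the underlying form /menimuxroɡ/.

Rule 3 applies to /e/ (between /m/ and /n/: before a nasal consonant) → [ẽ].
/i/ (between /n/ and /m/): before a nasal consonant, so rule 3 applies → [ĩ].
/u/ (between /m/ and /x/) is in the target of rule 3 but the environment (before a nasal consonant) is not met → [u].
/o/ — between /r/ and /ɡ/; rule 3 does not apply here → [o].
Rule 2 applies to /ɡ/ (word-final: word-finally) → [k].

[mẽnĩmuxrok]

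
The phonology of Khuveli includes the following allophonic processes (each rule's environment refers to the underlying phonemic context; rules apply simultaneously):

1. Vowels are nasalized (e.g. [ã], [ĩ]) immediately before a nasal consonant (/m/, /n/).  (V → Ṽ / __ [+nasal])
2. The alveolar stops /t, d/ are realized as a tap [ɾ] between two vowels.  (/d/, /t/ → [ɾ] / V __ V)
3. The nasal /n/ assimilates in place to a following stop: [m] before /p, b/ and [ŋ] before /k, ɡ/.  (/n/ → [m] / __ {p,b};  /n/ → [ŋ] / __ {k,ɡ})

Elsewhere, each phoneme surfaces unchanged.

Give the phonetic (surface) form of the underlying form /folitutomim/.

/o/ — between /f/ and /l/; rule 1 does not apply here → [o].
/i/ (between /l/ and /t/) is in the target of rule 1 but the environment (before a nasal consonant) is not met → [i].
/t/ (between /i/ and /u/) occurs between two vowels → [ɾ] by rule 2.
/u/ (between /t/ and /t/) is in the target of rule 1 but the environment (before a nasal consonant) is not met → [u].
/t/ (between /u/ and /o/): between two vowels, so rule 2 applies → [ɾ].
/o/ meets the environment for rule 1 (before a nasal consonant) → [õ].
/i/ (between /m/ and /m/) occurs before a nasal consonant → [ĩ] by rule 1.

[foliɾuɾõmĩm]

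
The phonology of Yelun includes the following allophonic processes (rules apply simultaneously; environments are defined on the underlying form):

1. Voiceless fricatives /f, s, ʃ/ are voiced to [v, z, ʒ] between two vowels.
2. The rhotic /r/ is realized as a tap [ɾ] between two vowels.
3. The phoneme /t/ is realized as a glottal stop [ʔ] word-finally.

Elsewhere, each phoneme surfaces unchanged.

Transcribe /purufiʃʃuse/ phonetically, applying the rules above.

[puɾuviʃʃuze]

/p/ stays [p].
/u/ — not in any rule's target class → [u].
/r/ (between /u/ and /u/) occurs between two vowels → [ɾ] by rule 2.
/u/ (between /r/ and /f/) is unaffected → [u].
/f/ meets the environment for rule 1 (between two vowels) → [v].
/i/ (between /f/ and /ʃ/) is unaffected → [i].
/ʃ/ — between /i/ and /ʃ/; rule 1 does not apply here → [ʃ].
/ʃ/ (between /ʃ/ and /u/) fails the environment for rule 1, so it stays [ʃ].
/u/ (between /ʃ/ and /s/): no rule targets it → [u].
Rule 1 applies to /s/ (between /u/ and /e/: between two vowels) → [z].
/e/ (word-final) is unaffected → [e].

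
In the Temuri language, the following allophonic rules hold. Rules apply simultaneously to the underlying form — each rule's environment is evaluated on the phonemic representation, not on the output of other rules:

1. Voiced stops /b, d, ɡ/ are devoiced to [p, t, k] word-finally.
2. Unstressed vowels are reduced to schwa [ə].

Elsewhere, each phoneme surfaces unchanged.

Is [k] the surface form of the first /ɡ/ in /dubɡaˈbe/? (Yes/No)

No

/ɡ/ (between /b/ and /a/) fails the environment for rule 1, so it stays [ɡ].
The actual realization is [ɡ], not [k].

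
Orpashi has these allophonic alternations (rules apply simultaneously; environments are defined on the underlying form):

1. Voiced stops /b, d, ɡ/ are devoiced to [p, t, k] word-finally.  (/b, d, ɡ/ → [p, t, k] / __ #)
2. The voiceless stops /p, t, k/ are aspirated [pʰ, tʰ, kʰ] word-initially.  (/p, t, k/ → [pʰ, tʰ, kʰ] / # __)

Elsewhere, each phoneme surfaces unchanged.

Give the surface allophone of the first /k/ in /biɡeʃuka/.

[k]

/k/ — between /u/ and /a/; rule 2 does not apply here → [k].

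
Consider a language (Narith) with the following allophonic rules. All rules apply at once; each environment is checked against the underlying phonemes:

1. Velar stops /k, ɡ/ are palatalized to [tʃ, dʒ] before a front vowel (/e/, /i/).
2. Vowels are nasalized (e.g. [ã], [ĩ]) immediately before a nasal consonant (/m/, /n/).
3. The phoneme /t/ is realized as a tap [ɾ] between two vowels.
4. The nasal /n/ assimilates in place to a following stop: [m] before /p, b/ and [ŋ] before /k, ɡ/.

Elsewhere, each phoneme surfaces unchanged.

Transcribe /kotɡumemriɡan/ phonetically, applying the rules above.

/k/ (word-initial) fails the environment for rule 1, so it stays [k].
/o/ (between /k/ and /t/): rule 2 targets it, but not before a nasal consonant → unchanged [o].
/t/ — between /o/ and /ɡ/; rule 3 does not apply here → [t].
/ɡ/ (between /t/ and /u/): rule 1 targets it, but not before a front vowel → unchanged [ɡ].
/u/ (between /ɡ/ and /m/): before a nasal consonant, so rule 2 applies → [ũ].
/e/ (between /m/ and /m/) occurs before a nasal consonant → [ẽ] by rule 2.
/i/ (between /r/ and /ɡ/) fails the environment for rule 2, so it stays [i].
/ɡ/ (between /i/ and /a/) is in the target of rule 1 but the environment (before a front vowel) is not met → [ɡ].
/a/ (between /ɡ/ and /n/) occurs before a nasal consonant → [ã] by rule 2.
/n/ (word-final): rule 4 targets it, but not before a labial or velar stop → unchanged [n].

[kotɡũmẽmriɡãn]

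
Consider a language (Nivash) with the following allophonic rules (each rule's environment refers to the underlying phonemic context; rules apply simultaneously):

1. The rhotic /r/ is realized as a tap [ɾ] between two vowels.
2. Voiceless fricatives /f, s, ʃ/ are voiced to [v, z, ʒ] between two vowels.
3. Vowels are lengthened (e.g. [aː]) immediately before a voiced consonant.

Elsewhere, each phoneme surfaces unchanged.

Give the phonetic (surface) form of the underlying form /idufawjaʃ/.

/i/ — word-initial, before a voiced consonant — surfaces as [iː] (rule 3).
/d/ (between /i/ and /u/) is unaffected → [d].
/u/ — between /d/ and /f/; rule 3 does not apply here → [u].
Rule 2 applies to /f/ (between /u/ and /a/: between two vowels) → [v].
/a/ (between /f/ and /w/) occurs before a voiced consonant → [aː] by rule 3.
/w/ (between /a/ and /j/): no rule targets it → [w].
/j/ (between /w/ and /a/) is unaffected → [j].
/a/ (between /j/ and /ʃ/) fails the environment for rule 3, so it stays [a].
/ʃ/ (word-final): rule 2 targets it, but not between two vowels → unchanged [ʃ].

[iːduvaːwjaʃ]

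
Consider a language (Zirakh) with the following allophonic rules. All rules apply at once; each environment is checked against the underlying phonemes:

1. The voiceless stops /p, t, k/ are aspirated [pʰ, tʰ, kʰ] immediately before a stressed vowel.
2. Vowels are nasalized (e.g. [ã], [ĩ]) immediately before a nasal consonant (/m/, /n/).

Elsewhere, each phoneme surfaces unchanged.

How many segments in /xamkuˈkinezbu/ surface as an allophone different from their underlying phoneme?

3

Segments that undergo a rule: /a/ → [ã] (rule 2); /k/ → [kʰ] (rule 1); /i/ → [ĩ] (rule 2).
All other segments surface unchanged.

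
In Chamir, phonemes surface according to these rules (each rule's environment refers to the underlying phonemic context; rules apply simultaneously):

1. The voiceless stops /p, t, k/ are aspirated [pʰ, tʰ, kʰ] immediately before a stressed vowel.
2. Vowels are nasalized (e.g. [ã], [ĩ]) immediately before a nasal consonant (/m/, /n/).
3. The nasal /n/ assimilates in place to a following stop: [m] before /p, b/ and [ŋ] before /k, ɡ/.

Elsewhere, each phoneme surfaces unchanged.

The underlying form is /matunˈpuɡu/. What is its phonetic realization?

/a/ (between /m/ and /t/) fails the environment for rule 2, so it stays [a].
/t/ — between /a/ and /u/; rule 1 does not apply here → [t].
/u/ (between /t/ and /n/): before a nasal consonant, so rule 2 applies → [ũ].
/n/ meets the environment for rule 3 (before a labial or velar stop) → [m].
/p/ meets the environment for rule 1 (immediately before a stressed vowel) → [pʰ].
/u/ (between /p/ and /ɡ/): rule 2 targets it, but not before a nasal consonant → unchanged [u].
/u/ — word-final; rule 2 does not apply here → [u].

[matũmˈpʰuɡu]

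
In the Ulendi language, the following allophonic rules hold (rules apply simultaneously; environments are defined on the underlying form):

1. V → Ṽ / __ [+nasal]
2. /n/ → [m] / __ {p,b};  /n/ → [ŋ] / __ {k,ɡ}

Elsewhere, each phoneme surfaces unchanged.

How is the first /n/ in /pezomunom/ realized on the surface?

[n]

/n/ (between /u/ and /o/) fails the environment for rule 2, so it stays [n].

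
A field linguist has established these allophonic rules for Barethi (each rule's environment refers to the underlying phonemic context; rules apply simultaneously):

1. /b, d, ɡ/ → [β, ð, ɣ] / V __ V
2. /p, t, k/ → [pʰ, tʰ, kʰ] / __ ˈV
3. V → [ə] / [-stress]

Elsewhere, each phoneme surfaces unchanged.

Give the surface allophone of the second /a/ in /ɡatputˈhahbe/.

[a]

/a/ — between /h/ and /h/; rule 3 does not apply here → [a].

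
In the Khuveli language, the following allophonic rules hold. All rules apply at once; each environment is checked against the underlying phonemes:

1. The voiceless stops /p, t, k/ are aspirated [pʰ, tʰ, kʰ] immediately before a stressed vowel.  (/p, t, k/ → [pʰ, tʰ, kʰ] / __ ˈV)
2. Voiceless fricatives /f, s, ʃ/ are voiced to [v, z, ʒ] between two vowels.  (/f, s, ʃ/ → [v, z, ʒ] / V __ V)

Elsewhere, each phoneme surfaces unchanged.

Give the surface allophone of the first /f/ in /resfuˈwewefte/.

/f/ (between /s/ and /u/) is in the target of rule 2 but the environment (between two vowels) is not met → [f].

[f]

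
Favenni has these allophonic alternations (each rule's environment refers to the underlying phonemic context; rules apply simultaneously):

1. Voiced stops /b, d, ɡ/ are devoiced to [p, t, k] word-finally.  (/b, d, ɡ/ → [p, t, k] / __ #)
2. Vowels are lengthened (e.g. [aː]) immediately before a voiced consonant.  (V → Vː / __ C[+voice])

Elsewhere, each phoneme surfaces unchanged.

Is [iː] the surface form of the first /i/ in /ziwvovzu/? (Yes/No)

/i/ — between /z/ and /w/, before a voiced consonant — surfaces as [iː] (rule 2).
The actual realization is [iː], which matches [iː].

Yes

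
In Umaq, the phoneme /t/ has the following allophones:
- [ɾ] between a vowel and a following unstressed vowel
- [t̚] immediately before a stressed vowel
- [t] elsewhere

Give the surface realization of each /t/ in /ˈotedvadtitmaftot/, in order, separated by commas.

Occurrence 1 (position 2): between a vowel and a following unstressed vowel → [ɾ].
Occurrence 2 (position 8): no conditioning environment matches → elsewhere allophone [t].
Occurrence 3 (position 10): no conditioning environment matches → elsewhere allophone [t].
Occurrence 4 (position 14): no conditioning environment matches → elsewhere allophone [t].
Occurrence 5 (position 16): no conditioning environment matches → elsewhere allophone [t].

[ɾ], [t], [t], [t], [t]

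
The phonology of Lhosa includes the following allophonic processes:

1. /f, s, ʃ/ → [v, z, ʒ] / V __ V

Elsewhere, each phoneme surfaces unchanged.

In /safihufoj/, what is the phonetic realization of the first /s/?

/s/ (word-initial): rule 1 targets it, but not between two vowels → unchanged [s].

[s]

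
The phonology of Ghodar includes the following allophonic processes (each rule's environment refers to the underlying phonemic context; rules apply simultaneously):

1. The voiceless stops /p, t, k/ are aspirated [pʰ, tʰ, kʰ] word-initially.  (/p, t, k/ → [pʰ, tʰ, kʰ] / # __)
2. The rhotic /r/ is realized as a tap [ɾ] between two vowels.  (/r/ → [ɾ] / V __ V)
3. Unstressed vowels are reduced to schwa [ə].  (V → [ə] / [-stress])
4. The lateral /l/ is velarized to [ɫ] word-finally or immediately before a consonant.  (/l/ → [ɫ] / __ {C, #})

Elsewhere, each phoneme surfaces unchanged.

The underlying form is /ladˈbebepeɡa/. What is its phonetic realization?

/l/ (word-initial): rule 4 targets it, but not word-finally or immediately before a consonant → unchanged [l].
/a/ (between /l/ and /d/): in an unstressed syllable, so rule 3 applies → [ə].
/e/ (between /b/ and /b/): rule 3 targets it, but not in an unstressed syllable → unchanged [e].
Rule 3 applies to /e/ (between /b/ and /p/: in an unstressed syllable) → [ə].
/p/ (between /e/ and /e/) fails the environment for rule 1, so it stays [p].
Rule 3 applies to /e/ (between /p/ and /ɡ/: in an unstressed syllable) → [ə].
/a/ (word-final) occurs in an unstressed syllable → [ə] by rule 3.

[lədˈbebəpəɡə]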